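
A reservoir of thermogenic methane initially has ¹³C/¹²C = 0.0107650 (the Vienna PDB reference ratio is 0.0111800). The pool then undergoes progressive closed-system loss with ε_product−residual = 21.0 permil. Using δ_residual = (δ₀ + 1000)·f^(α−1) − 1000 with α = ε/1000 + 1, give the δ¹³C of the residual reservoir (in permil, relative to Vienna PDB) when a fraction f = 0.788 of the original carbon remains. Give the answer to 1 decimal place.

-41.9 permil

δ₀ = (0.0107650/0.0111800 − 1)×1000 = (0.962880 − 1)×1000 = -37.120 permil
α − 1 = ε/1000 = 0.0210
f^(α−1) = 0.788^(0.0210) = 0.995009
δ_res = (-37.120 + 1000) × 0.995009 − 1000 = 958.074 − 1000 = -41.93 permil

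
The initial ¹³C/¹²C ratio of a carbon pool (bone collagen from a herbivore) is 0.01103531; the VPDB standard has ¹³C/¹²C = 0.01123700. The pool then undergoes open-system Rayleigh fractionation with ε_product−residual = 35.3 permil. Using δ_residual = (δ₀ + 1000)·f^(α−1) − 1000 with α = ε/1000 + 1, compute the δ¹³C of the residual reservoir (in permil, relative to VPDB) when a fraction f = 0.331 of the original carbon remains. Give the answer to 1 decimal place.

-55.5 permil

δ₀ = (0.01103531/0.01123700 − 1)×1000 = (0.982051 − 1)×1000 = -17.949 permil
α − 1 = ε/1000 = 0.0353
f^(α−1) = 0.331^(0.0353) = 0.961723
δ_res = (-17.949 + 1000) × 0.961723 − 1000 = 944.461 − 1000 = -55.54 permil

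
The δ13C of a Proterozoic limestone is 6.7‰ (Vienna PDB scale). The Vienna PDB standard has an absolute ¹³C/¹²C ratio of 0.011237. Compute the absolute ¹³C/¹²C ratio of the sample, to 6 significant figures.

R_sample = R_standard × (δ13C/1000 + 1)
R_sample = 0.011237 × (6.7/1000 + 1) = 0.011237 × 1.006700
R_sample = 0.0113123

0.0113123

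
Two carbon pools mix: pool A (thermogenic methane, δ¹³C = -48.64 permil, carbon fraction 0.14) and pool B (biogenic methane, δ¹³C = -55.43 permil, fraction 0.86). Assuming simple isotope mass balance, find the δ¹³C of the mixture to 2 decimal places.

δ_mix = f_A·δ_A + f_B·δ_B
δ_mix = 0.14 × (-48.64) + 0.86 × (-55.43)
δ_mix = -6.810 + -47.670 = -54.479 permil

-54.48 permil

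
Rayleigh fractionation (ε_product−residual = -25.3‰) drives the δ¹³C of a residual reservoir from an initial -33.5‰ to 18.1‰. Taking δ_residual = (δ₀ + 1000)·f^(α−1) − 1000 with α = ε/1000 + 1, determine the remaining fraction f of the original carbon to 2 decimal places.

α − 1 = ε/1000 = -0.0253
(δ_res + 1000)/(δ₀ + 1000) = (18.1 + 1000)/(-33.5 + 1000) = 1018.1/966.5 = 1.053389
f = 1.053389^(1/-0.0253) = exp(ln(1.053389)/-0.0253) = exp(0.05201/-0.0253)
f = exp(-2.0558) = 0.1280

0.13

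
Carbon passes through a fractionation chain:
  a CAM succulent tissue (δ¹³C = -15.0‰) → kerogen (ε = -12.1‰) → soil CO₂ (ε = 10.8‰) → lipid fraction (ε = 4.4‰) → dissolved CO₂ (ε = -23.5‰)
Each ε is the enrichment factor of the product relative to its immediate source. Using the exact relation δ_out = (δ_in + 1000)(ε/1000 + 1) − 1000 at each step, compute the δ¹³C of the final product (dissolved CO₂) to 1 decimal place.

-35.3‰

step 1: δ = (-15.00 + 1000)·(-12.1/1000 + 1) − 1000 = -26.92‰
step 2: δ = (-26.92 + 1000)·(10.8/1000 + 1) − 1000 = -16.41‰
step 3: δ = (-16.41 + 1000)·(4.4/1000 + 1) − 1000 = -12.08‰
step 4: δ = (-12.08 + 1000)·(-23.5/1000 + 1) − 1000 = -35.30‰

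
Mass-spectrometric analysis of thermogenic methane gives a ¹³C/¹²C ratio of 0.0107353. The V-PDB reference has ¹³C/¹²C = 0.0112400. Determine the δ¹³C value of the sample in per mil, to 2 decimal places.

-44.90 per mil

δ¹³C = (R_sample / R_standard − 1) × 1000
R_sample / R_standard = 0.0107353 / 0.0112400 = 0.955098
δ¹³C = (0.955098 − 1) × 1000 = -44.902 per mil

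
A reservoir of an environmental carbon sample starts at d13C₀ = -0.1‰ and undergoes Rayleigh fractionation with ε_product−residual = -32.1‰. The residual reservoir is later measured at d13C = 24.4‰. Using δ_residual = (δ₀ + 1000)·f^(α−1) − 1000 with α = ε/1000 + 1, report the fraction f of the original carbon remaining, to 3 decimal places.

0.470

α − 1 = ε/1000 = -0.0321
(δ_res + 1000)/(δ₀ + 1000) = (24.4 + 1000)/(-0.1 + 1000) = 1024.4/999.9 = 1.024502
f = 1.024502^(1/-0.0321) = exp(ln(1.024502)/-0.0321) = exp(0.02421/-0.0321)
f = exp(-0.7541) = 0.4704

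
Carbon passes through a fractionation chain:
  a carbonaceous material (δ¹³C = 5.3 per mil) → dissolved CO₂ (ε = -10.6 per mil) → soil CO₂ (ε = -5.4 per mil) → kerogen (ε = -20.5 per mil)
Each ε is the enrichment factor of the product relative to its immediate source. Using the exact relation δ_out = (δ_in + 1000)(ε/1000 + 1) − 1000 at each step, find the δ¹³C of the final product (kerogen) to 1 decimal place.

step 1: δ = (5.30 + 1000)·(-10.6/1000 + 1) − 1000 = -5.36 per mil
step 2: δ = (-5.36 + 1000)·(-5.4/1000 + 1) − 1000 = -10.73 per mil
step 3: δ = (-10.73 + 1000)·(-20.5/1000 + 1) − 1000 = -31.01 per mil

-31.0 per mil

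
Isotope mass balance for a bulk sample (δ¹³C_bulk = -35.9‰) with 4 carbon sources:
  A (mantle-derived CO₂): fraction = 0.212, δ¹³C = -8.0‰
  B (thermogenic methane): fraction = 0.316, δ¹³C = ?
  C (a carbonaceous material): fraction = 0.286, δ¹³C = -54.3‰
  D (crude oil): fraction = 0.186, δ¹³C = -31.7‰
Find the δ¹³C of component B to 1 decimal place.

-40.4‰

Isotope mass balance: δ_bulk = Σ fᵢ·δᵢ.
-35.9 = 0.212×(-8.0) + 0.316×δ_B + 0.286×(-54.3) + 0.186×(-31.7)
0.316·δ_B = -35.9 − (-23.122) = -12.778
δ_B = -12.778 / 0.316 = -40.44‰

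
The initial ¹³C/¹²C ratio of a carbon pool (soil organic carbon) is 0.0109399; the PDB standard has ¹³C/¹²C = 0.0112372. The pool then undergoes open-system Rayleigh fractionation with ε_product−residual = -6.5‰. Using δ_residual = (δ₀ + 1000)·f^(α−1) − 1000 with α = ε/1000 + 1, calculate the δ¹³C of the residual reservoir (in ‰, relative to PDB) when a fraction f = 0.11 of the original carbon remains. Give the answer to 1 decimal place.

δ₀ = (0.0109399/0.0112372 − 1)×1000 = (0.973543 − 1)×1000 = -26.457‰
α − 1 = ε/1000 = -0.0065
f^(α−1) = 0.11^(-0.0065) = 1.014451
δ_res = (-26.457 + 1000) × 1.014451 − 1000 = 987.612 − 1000 = -12.39‰

-12.4‰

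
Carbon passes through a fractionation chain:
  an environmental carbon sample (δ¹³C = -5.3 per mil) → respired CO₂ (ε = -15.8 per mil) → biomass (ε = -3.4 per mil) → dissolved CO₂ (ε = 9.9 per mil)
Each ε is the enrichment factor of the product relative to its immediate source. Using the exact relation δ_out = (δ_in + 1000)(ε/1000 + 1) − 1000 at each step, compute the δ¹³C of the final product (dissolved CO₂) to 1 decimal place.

-14.7 per mil

step 1: δ = (-5.30 + 1000)·(-15.8/1000 + 1) − 1000 = -21.02 per mil
step 2: δ = (-21.02 + 1000)·(-3.4/1000 + 1) − 1000 = -24.34 per mil
step 3: δ = (-24.34 + 1000)·(9.9/1000 + 1) − 1000 = -14.69 per mil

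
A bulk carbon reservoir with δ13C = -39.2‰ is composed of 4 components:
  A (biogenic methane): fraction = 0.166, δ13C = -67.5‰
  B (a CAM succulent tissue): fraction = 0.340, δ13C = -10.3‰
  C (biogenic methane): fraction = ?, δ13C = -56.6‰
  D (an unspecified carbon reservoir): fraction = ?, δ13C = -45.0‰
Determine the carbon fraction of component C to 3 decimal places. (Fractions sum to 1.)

Let f_C and f_D be the unknown fractions; fractions sum to 1 so f_C + f_D = 0.494.
Mass balance: Σ fᵢ·δᵢ = δ_bulk ⇒ f_C·(-56.6) + f_D·(-45.0) = -39.2 − (-14.707) = -24.493
Substitute f_D = 0.494 − f_C:
f_C·(-56.6 − -45.0) = -24.493 − 0.494×(-45.0) = -2.263
f_C = -2.263 / -11.6 = 0.1951

0.195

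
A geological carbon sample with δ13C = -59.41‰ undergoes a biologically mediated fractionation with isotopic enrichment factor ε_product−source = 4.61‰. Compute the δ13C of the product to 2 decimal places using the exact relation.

To first order, δ_product ≈ δ_source + ε = -54.80‰.
Exactly, δ_product = (δ_source + 1000)·(ε/1000 + 1) − 1000.
δ_product = (-59.41 + 1000) × (4.61/1000 + 1) − 1000
δ_product = -55.074‰

-55.07‰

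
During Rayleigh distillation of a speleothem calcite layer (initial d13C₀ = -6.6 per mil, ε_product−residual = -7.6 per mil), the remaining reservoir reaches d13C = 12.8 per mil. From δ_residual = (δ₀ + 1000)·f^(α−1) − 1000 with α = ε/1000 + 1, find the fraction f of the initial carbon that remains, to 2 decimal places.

α − 1 = ε/1000 = -0.0076
(δ_res + 1000)/(δ₀ + 1000) = (12.8 + 1000)/(-6.6 + 1000) = 1012.8/993.4 = 1.019529
f = 1.019529^(1/-0.0076) = exp(ln(1.019529)/-0.0076) = exp(0.01934/-0.0076)
f = exp(-2.5448) = 0.0785

0.08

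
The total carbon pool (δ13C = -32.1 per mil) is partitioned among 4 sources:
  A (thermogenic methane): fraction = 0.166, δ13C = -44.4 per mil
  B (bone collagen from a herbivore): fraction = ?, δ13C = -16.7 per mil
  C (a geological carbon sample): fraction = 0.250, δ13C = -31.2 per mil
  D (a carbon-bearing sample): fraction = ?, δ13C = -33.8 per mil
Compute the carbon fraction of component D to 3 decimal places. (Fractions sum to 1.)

0.420

Let f_D and f_B be the unknown fractions; fractions sum to 1 so f_D + f_B = 0.584.
Mass balance: Σ fᵢ·δᵢ = δ_bulk ⇒ f_D·(-33.8) + f_B·(-16.7) = -32.1 − (-15.170) = -16.930
Substitute f_B = 0.584 − f_D:
f_D·(-33.8 − -16.7) = -16.930 − 0.584×(-16.7) = -7.177
f_D = -7.177 / -17.1 = 0.4197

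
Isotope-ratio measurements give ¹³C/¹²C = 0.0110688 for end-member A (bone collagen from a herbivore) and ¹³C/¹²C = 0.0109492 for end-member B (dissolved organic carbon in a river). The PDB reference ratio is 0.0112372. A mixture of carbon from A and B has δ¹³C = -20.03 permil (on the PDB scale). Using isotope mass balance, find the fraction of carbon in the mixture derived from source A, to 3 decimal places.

δ_A = (0.0110688/0.0112372 − 1)×1000 = (0.985014 − 1)×1000 = -14.986 permil
δ_B = (0.0109492/0.0112372 − 1)×1000 = (0.974371 − 1)×1000 = -25.629 permil
f_A = (δ_mix − δ_B)/(δ_A − δ_B) = (-20.03 − (-25.629))/(-14.986 − (-25.629))
f_A = 5.599 / 10.643 = 0.5261

0.526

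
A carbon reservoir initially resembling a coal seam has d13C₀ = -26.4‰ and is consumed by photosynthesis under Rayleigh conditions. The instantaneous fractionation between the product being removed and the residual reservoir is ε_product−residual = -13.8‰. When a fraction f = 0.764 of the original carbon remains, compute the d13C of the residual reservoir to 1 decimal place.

Rayleigh residual: δ_res = (δ₀ + 1000)·f^(α−1) − 1000
α = ε/1000 + 1 = 0.98620, so α − 1 = -0.01380
f^(α−1) = 0.764^(-0.01380) = 1.003722
δ_res = (-26.4 + 1000) × 1.003722 − 1000 = 977.223 − 1000 = -22.78‰

-22.8‰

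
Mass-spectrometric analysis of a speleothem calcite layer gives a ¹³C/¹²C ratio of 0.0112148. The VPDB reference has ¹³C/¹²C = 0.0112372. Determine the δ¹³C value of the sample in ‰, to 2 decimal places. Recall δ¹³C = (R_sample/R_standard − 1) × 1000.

-1.99‰

δ¹³C = (R_sample / R_standard − 1) × 1000
R_sample / R_standard = 0.0112148 / 0.0112372 = 0.998007
δ¹³C = (0.998007 − 1) × 1000 = -1.993‰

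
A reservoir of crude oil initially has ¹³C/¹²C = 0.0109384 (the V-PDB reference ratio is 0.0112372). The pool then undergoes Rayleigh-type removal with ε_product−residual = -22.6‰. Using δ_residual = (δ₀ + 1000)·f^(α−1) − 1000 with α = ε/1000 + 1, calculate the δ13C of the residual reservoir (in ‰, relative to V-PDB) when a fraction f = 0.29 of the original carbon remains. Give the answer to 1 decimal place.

1.0‰

δ₀ = (0.0109384/0.0112372 − 1)×1000 = (0.973410 − 1)×1000 = -26.590‰
α − 1 = ε/1000 = -0.0226
f^(α−1) = 0.29^(-0.0226) = 1.028371
δ_res = (-26.590 + 1000) × 1.028371 − 1000 = 1001.026 − 1000 = 1.03‰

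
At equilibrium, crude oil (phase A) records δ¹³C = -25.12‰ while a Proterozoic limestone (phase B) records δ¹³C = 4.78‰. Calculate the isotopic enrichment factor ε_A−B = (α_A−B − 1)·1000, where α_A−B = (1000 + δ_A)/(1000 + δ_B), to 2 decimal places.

α_A−B = (1000 + -25.12) / (1000 + 4.78) = 974.88 / 1004.78 = 0.970242
ε_A−B = (0.970242 − 1) × 1000 = -29.758‰
(The approximation ε ≈ δ_A − δ_B would give -29.90‰.)

-29.76‰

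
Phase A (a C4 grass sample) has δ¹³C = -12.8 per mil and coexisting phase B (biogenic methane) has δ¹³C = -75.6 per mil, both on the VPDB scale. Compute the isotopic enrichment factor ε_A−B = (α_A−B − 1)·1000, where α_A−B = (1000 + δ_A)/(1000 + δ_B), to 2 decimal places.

67.94 per mil

α_A−B = (1000 + -12.8) / (1000 + -75.6) = 987.2 / 924.4 = 1.067936
ε_A−B = (1.067936 − 1) × 1000 = 67.936 per mil
(The approximation ε ≈ δ_A − δ_B would give 62.8 per mil.)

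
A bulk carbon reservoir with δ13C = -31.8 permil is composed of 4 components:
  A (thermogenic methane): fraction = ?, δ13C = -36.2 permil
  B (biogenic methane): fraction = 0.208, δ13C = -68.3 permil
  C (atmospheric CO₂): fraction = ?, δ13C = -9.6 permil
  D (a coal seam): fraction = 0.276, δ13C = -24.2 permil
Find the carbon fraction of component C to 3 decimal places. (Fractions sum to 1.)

Let f_C and f_A be the unknown fractions; fractions sum to 1 so f_C + f_A = 0.516.
Mass balance: Σ fᵢ·δᵢ = δ_bulk ⇒ f_C·(-9.6) + f_A·(-36.2) = -31.8 − (-20.886) = -10.914
Substitute f_A = 0.516 − f_C:
f_C·(-9.6 − -36.2) = -10.914 − 0.516×(-36.2) = 7.765
f_C = 7.765 / 26.6 = 0.2919

0.292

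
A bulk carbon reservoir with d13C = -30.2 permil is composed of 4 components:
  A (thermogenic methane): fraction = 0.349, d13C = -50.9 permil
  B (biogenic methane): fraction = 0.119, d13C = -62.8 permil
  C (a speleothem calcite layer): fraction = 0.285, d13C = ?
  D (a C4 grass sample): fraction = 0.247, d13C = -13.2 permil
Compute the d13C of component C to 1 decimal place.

-6.0 permil

Isotope mass balance: δ_bulk = Σ fᵢ·δᵢ.
-30.2 = 0.349×(-50.9) + 0.119×(-62.8) + 0.285×δ_C + 0.247×(-13.2)
0.285·δ_C = -30.2 − (-28.498) = -1.702
δ_C = -1.702 / 0.285 = -5.97 permil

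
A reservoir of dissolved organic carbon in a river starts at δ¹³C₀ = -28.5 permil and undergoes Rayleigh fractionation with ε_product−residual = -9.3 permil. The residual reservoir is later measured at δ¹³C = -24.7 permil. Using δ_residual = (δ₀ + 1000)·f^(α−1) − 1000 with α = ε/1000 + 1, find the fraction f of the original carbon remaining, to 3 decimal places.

0.657

α − 1 = ε/1000 = -0.0093
(δ_res + 1000)/(δ₀ + 1000) = (-24.7 + 1000)/(-28.5 + 1000) = 975.3/971.5 = 1.003911
f = 1.003911^(1/-0.0093) = exp(ln(1.003911)/-0.0093) = exp(0.00390/-0.0093)
f = exp(-0.4198) = 0.6572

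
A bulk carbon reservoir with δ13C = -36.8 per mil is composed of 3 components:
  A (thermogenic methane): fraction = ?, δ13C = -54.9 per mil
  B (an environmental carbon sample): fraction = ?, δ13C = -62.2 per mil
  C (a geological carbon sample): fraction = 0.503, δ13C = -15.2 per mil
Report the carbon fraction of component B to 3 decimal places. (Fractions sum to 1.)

0.256

Let f_B and f_A be the unknown fractions; fractions sum to 1 so f_B + f_A = 0.497.
Mass balance: Σ fᵢ·δᵢ = δ_bulk ⇒ f_B·(-62.2) + f_A·(-54.9) = -36.8 − (-7.646) = -29.154
Substitute f_A = 0.497 − f_B:
f_B·(-62.2 − -54.9) = -29.154 − 0.497×(-54.9) = -1.869
f_B = -1.869 / -7.3 = 0.2560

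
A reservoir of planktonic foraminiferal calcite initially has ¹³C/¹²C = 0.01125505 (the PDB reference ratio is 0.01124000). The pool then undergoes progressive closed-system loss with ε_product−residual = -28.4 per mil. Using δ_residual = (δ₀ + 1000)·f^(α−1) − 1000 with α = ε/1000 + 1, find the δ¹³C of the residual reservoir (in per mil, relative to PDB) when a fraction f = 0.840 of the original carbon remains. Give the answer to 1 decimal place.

6.3 per mil

δ₀ = (0.01125505/0.01124000 − 1)×1000 = (1.001339 − 1)×1000 = 1.339 per mil
α − 1 = ε/1000 = -0.0284
f^(α−1) = 0.840^(-0.0284) = 1.004964
δ_res = (1.339 + 1000) × 1.004964 − 1000 = 1006.310 − 1000 = 6.31 per mil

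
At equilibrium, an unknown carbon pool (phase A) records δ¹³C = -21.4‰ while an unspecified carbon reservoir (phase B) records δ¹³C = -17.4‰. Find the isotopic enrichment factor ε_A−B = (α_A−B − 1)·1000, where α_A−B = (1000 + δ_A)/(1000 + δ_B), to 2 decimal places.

α_A−B = (1000 + -21.4) / (1000 + -17.4) = 978.6 / 982.6 = 0.995929
ε_A−B = (0.995929 − 1) × 1000 = -4.071‰
(The approximation ε ≈ δ_A − δ_B would give -4.0‰.)

-4.07‰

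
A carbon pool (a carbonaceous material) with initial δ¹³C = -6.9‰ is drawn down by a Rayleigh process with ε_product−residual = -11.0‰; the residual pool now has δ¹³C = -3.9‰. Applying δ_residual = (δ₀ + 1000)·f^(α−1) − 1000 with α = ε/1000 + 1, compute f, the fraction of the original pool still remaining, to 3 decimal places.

0.760

α − 1 = ε/1000 = -0.0110
(δ_res + 1000)/(δ₀ + 1000) = (-3.9 + 1000)/(-6.9 + 1000) = 996.1/993.1 = 1.003021
f = 1.003021^(1/-0.0110) = exp(ln(1.003021)/-0.0110) = exp(0.00302/-0.0110)
f = exp(-0.2742) = 0.7602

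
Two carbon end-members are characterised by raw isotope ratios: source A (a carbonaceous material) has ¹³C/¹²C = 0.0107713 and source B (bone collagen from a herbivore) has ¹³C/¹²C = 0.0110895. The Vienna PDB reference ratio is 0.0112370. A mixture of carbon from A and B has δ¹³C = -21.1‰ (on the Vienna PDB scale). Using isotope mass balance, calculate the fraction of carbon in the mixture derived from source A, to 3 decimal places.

0.282

δ_A = (0.0107713/0.0112370 − 1)×1000 = (0.958557 − 1)×1000 = -41.443‰
δ_B = (0.0110895/0.0112370 − 1)×1000 = (0.986874 − 1)×1000 = -13.126‰
f_A = (δ_mix − δ_B)/(δ_A − δ_B) = (-21.1 − (-13.126))/(-41.443 − (-13.126))
f_A = -7.974 / -28.317 = 0.2816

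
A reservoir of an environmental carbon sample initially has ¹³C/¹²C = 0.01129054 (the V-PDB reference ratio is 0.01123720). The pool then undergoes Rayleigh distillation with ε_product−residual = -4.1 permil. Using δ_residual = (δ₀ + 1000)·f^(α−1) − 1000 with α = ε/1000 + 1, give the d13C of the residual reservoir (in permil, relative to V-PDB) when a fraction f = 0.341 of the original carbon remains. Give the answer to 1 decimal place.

9.2 permil

δ₀ = (0.01129054/0.01123720 − 1)×1000 = (1.004747 − 1)×1000 = 4.747 permil
α − 1 = ε/1000 = -0.0041
f^(α−1) = 0.341^(-0.0041) = 1.004421
δ_res = (4.747 + 1000) × 1.004421 − 1000 = 1009.189 − 1000 = 9.19 permil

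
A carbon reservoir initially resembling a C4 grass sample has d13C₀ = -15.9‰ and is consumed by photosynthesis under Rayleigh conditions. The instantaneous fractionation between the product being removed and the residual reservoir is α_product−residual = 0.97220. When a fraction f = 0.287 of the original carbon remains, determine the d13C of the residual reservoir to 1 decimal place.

18.8‰

Rayleigh residual: δ_res = (δ₀ + 1000)·f^(α−1) − 1000
α − 1 = -0.02780
f^(α−1) = 0.287^(-0.02780) = 1.035311
δ_res = (-15.9 + 1000) × 1.035311 − 1000 = 1018.850 − 1000 = 18.85‰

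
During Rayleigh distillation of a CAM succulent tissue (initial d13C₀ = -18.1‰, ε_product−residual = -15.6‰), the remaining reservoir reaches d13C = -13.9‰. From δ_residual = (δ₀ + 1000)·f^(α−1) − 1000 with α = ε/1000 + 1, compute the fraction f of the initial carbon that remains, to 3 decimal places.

0.761

α − 1 = ε/1000 = -0.0156
(δ_res + 1000)/(δ₀ + 1000) = (-13.9 + 1000)/(-18.1 + 1000) = 986.1/981.9 = 1.004277
f = 1.004277^(1/-0.0156) = exp(ln(1.004277)/-0.0156) = exp(0.00427/-0.0156)
f = exp(-0.2736) = 0.7606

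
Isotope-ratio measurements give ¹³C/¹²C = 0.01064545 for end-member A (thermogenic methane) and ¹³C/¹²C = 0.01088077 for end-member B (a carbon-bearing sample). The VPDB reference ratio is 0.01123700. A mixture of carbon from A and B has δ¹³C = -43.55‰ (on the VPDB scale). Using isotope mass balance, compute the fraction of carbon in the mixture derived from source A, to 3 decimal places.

δ_A = (0.01064545/0.01123700 − 1)×1000 = (0.947357 − 1)×1000 = -52.643‰
δ_B = (0.01088077/0.01123700 − 1)×1000 = (0.968298 − 1)×1000 = -31.702‰
f_A = (δ_mix − δ_B)/(δ_A − δ_B) = (-43.55 − (-31.702))/(-52.643 − (-31.702))
f_A = -11.848 / -20.942 = 0.5658

0.566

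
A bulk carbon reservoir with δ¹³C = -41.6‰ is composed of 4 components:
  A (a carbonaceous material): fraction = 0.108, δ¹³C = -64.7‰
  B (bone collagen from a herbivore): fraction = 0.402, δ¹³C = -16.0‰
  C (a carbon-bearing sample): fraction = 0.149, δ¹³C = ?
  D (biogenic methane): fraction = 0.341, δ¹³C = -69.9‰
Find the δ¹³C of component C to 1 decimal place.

-29.2‰

Isotope mass balance: δ_bulk = Σ fᵢ·δᵢ.
-41.6 = 0.108×(-64.7) + 0.402×(-16.0) + 0.149×δ_C + 0.341×(-69.9)
0.149·δ_C = -41.6 − (-37.256) = -4.344
δ_C = -4.344 / 0.149 = -29.16‰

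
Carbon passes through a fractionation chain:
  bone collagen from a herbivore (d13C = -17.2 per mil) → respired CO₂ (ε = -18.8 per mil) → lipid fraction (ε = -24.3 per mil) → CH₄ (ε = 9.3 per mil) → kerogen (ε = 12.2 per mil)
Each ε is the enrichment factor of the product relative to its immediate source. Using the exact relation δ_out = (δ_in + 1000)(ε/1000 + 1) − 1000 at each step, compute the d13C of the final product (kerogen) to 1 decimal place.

-38.8 per mil

step 1: δ = (-17.20 + 1000)·(-18.8/1000 + 1) − 1000 = -35.68 per mil
step 2: δ = (-35.68 + 1000)·(-24.3/1000 + 1) − 1000 = -59.11 per mil
step 3: δ = (-59.11 + 1000)·(9.3/1000 + 1) − 1000 = -50.36 per mil
step 4: δ = (-50.36 + 1000)·(12.2/1000 + 1) − 1000 = -38.77 per mil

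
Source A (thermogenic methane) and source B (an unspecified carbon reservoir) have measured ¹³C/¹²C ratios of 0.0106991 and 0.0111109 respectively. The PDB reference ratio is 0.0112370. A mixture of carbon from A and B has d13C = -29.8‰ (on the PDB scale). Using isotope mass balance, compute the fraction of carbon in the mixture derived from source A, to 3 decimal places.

δ_A = (0.0106991/0.0112370 − 1)×1000 = (0.952131 − 1)×1000 = -47.869‰
δ_B = (0.0111109/0.0112370 − 1)×1000 = (0.988778 − 1)×1000 = -11.222‰
f_A = (δ_mix − δ_B)/(δ_A − δ_B) = (-29.8 − (-11.222))/(-47.869 − (-11.222))
f_A = -18.578 / -36.647 = 0.5070

0.507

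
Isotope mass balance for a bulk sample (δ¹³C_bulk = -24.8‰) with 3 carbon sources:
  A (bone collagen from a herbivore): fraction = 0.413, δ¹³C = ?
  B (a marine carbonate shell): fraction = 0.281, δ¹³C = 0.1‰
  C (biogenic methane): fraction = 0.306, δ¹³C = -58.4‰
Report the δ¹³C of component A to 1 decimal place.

Isotope mass balance: δ_bulk = Σ fᵢ·δᵢ.
-24.8 = 0.413×δ_A + 0.281×(0.1) + 0.306×(-58.4)
0.413·δ_A = -24.8 − (-17.842) = -6.958
δ_A = -6.958 / 0.413 = -16.85‰

-16.8‰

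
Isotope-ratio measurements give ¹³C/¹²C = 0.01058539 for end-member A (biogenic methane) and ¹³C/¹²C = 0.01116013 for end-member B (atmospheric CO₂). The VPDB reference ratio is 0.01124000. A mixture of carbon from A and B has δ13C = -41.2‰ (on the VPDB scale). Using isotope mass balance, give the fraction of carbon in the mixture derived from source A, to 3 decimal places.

δ_A = (0.01058539/0.01124000 − 1)×1000 = (0.941761 − 1)×1000 = -58.239‰
δ_B = (0.01116013/0.01124000 − 1)×1000 = (0.992894 − 1)×1000 = -7.106‰
f_A = (δ_mix − δ_B)/(δ_A − δ_B) = (-41.2 − (-7.106))/(-58.239 − (-7.106))
f_A = -34.094 / -51.133 = 0.6668

0.667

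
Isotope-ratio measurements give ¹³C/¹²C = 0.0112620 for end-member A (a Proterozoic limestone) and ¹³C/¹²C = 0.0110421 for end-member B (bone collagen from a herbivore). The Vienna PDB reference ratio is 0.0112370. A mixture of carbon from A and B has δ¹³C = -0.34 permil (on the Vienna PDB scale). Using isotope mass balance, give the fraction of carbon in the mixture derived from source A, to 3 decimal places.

0.869

δ_A = (0.0112620/0.0112370 − 1)×1000 = (1.002225 − 1)×1000 = 2.225 permil
δ_B = (0.0110421/0.0112370 − 1)×1000 = (0.982656 − 1)×1000 = -17.344 permil
f_A = (δ_mix − δ_B)/(δ_A − δ_B) = (-0.34 − (-17.344))/(2.225 − (-17.344))
f_A = 17.004 / 19.569 = 0.8689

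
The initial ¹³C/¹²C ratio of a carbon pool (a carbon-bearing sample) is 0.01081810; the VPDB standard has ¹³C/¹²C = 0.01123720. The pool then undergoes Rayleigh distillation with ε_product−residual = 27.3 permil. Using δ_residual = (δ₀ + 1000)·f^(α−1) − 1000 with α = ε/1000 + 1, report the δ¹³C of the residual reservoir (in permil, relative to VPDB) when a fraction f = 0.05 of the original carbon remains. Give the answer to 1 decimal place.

δ₀ = (0.01081810/0.01123720 − 1)×1000 = (0.962704 − 1)×1000 = -37.296 permil
α − 1 = ε/1000 = 0.0273
f^(α−1) = 0.05^(0.0273) = 0.921471
δ_res = (-37.296 + 1000) × 0.921471 − 1000 = 887.104 − 1000 = -112.90 permil

-112.9 permil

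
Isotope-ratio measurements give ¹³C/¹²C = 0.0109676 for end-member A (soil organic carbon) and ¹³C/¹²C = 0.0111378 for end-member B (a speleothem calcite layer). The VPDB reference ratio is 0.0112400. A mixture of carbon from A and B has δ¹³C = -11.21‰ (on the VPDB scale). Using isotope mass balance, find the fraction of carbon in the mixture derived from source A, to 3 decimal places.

0.140

δ_A = (0.0109676/0.0112400 − 1)×1000 = (0.975765 − 1)×1000 = -24.235‰
δ_B = (0.0111378/0.0112400 − 1)×1000 = (0.990907 − 1)×1000 = -9.093‰
f_A = (δ_mix − δ_B)/(δ_A − δ_B) = (-11.21 − (-9.093))/(-24.235 − (-9.093))
f_A = -2.117 / -15.142 = 0.1398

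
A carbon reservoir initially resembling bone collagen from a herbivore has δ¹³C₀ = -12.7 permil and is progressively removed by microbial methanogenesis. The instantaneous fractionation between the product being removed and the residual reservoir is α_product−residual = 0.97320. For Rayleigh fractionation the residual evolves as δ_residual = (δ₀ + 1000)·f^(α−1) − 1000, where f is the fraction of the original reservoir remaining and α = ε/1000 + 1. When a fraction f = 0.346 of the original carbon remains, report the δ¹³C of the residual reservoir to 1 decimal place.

15.8 permil

Rayleigh residual: δ_res = (δ₀ + 1000)·f^(α−1) − 1000
α − 1 = -0.02680
f^(α−1) = 0.346^(-0.02680) = 1.028852
δ_res = (-12.7 + 1000) × 1.028852 − 1000 = 1015.785 − 1000 = 15.79 permil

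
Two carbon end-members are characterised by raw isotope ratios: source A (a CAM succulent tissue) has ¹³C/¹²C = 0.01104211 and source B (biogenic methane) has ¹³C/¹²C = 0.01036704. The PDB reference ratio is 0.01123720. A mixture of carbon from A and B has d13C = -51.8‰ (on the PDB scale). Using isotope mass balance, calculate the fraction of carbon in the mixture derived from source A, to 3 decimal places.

0.427

δ_A = (0.01104211/0.01123720 − 1)×1000 = (0.982639 − 1)×1000 = -17.361‰
δ_B = (0.01036704/0.01123720 − 1)×1000 = (0.922564 − 1)×1000 = -77.436‰
f_A = (δ_mix − δ_B)/(δ_A − δ_B) = (-51.8 − (-77.436))/(-17.361 − (-77.436))
f_A = 25.636 / 60.075 = 0.4267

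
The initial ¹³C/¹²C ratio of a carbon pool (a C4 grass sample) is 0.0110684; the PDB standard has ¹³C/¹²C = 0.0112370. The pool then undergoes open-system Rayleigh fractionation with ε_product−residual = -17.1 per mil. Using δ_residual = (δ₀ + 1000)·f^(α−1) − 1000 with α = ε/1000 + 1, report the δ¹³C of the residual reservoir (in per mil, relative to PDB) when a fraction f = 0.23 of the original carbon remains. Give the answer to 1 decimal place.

10.1 per mil

δ₀ = (0.0110684/0.0112370 − 1)×1000 = (0.984996 − 1)×1000 = -15.004 per mil
α − 1 = ε/1000 = -0.0171
f^(α−1) = 0.23^(-0.0171) = 1.025450
δ_res = (-15.004 + 1000) × 1.025450 − 1000 = 1010.064 − 1000 = 10.06 per mil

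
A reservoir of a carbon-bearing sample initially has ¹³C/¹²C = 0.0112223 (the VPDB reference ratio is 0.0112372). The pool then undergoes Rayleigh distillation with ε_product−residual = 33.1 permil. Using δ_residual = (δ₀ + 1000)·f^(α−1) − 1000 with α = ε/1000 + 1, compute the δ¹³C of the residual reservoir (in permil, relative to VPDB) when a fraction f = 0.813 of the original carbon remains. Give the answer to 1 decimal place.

δ₀ = (0.0112223/0.0112372 − 1)×1000 = (0.998674 − 1)×1000 = -1.326 permil
α − 1 = ε/1000 = 0.0331
f^(α−1) = 0.813^(0.0331) = 0.993171
δ_res = (-1.326 + 1000) × 0.993171 − 1000 = 991.854 − 1000 = -8.15 permil

-8.1 permil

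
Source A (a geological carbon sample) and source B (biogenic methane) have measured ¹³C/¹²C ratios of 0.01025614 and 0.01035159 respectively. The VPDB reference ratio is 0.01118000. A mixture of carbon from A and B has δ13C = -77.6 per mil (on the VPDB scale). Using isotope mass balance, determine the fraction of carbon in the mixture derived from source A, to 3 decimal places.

0.410

δ_A = (0.01025614/0.01118000 − 1)×1000 = (0.917365 − 1)×1000 = -82.635 per mil
δ_B = (0.01035159/0.01118000 − 1)×1000 = (0.925903 − 1)×1000 = -74.097 per mil
f_A = (δ_mix − δ_B)/(δ_A − δ_B) = (-77.6 − (-74.097))/(-82.635 − (-74.097))
f_A = -3.503 / -8.538 = 0.4102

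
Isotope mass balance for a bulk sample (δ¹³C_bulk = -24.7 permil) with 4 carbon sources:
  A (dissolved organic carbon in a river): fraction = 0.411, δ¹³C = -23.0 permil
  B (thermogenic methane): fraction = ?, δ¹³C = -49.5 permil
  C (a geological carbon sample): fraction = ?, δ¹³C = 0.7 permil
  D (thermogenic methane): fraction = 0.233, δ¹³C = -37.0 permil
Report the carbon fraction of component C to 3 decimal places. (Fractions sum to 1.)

0.219

Let f_C and f_B be the unknown fractions; fractions sum to 1 so f_C + f_B = 0.356.
Mass balance: Σ fᵢ·δᵢ = δ_bulk ⇒ f_C·(0.7) + f_B·(-49.5) = -24.7 − (-18.074) = -6.626
Substitute f_B = 0.356 − f_C:
f_C·(0.7 − -49.5) = -6.626 − 0.356×(-49.5) = 10.996
f_C = 10.996 / 50.2 = 0.2190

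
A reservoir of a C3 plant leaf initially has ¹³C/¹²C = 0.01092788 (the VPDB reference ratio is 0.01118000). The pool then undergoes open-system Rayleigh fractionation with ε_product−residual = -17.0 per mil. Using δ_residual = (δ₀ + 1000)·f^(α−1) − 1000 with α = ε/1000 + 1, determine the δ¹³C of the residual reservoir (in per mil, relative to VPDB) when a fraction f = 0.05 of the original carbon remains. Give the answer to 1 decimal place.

δ₀ = (0.01092788/0.01118000 − 1)×1000 = (0.977449 − 1)×1000 = -22.551 per mil
α − 1 = ε/1000 = -0.0170
f^(α−1) = 0.05^(-0.0170) = 1.052247
δ_res = (-22.551 + 1000) × 1.052247 − 1000 = 1028.517 − 1000 = 28.52 per mil

28.5 per mil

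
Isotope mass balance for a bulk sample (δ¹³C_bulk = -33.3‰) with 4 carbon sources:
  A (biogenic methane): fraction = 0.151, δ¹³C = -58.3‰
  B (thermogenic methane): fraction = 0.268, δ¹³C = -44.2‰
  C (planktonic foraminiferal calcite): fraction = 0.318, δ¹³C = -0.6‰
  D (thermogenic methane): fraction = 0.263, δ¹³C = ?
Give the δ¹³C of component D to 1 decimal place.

-47.4‰

Isotope mass balance: δ_bulk = Σ fᵢ·δᵢ.
-33.3 = 0.151×(-58.3) + 0.268×(-44.2) + 0.318×(-0.6) + 0.263×δ_D
0.263·δ_D = -33.3 − (-20.840) = -12.460
δ_D = -12.460 / 0.263 = -47.38‰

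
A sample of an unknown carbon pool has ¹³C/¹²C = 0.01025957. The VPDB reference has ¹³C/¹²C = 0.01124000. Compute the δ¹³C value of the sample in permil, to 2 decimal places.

δ¹³C = (R_sample / R_standard − 1) × 1000
R_sample / R_standard = 0.01025957 / 0.01124000 = 0.912773
δ¹³C = (0.912773 − 1) × 1000 = -87.227 permil

-87.23 permil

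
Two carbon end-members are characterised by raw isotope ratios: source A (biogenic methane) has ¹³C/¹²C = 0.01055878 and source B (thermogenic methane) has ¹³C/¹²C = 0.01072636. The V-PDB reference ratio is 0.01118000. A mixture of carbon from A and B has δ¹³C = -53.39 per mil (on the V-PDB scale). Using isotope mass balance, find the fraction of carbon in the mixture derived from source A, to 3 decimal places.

δ_A = (0.01055878/0.01118000 − 1)×1000 = (0.944435 − 1)×1000 = -55.565 per mil
δ_B = (0.01072636/0.01118000 − 1)×1000 = (0.959424 − 1)×1000 = -40.576 per mil
f_A = (δ_mix − δ_B)/(δ_A − δ_B) = (-53.39 − (-40.576))/(-55.565 − (-40.576))
f_A = -12.814 / -14.989 = 0.8549

0.855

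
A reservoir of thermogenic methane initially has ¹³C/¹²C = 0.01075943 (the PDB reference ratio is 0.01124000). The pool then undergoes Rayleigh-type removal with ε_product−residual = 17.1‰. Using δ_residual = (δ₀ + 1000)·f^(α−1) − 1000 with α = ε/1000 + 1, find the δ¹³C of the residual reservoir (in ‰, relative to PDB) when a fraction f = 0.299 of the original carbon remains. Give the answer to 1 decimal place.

-62.3‰

δ₀ = (0.01075943/0.01124000 − 1)×1000 = (0.957245 − 1)×1000 = -42.755‰
α − 1 = ε/1000 = 0.0171
f^(α−1) = 0.299^(0.0171) = 0.979567
δ_res = (-42.755 + 1000) × 0.979567 − 1000 = 937.685 − 1000 = -62.32‰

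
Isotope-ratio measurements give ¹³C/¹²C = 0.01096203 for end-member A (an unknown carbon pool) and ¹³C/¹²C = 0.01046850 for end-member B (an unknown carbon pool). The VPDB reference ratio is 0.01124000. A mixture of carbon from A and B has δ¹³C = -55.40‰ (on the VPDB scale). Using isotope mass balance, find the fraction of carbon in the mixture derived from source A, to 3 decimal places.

δ_A = (0.01096203/0.01124000 − 1)×1000 = (0.975270 − 1)×1000 = -24.730‰
δ_B = (0.01046850/0.01124000 − 1)×1000 = (0.931361 − 1)×1000 = -68.639‰
f_A = (δ_mix − δ_B)/(δ_A − δ_B) = (-55.40 − (-68.639))/(-24.730 − (-68.639))
f_A = 13.239 / 43.908 = 0.3015

0.302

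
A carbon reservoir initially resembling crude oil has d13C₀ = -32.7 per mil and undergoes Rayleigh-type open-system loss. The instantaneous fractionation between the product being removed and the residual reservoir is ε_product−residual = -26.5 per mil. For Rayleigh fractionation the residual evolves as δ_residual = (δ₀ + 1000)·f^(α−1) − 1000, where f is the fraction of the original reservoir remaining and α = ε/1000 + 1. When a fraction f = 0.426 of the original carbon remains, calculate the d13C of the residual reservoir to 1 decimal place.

Rayleigh residual: δ_res = (δ₀ + 1000)·f^(α−1) − 1000
α = ε/1000 + 1 = 0.97350, so α − 1 = -0.02650
f^(α−1) = 0.426^(-0.02650) = 1.022870
δ_res = (-32.7 + 1000) × 1.022870 − 1000 = 989.423 − 1000 = -10.58 per mil

-10.6 per mil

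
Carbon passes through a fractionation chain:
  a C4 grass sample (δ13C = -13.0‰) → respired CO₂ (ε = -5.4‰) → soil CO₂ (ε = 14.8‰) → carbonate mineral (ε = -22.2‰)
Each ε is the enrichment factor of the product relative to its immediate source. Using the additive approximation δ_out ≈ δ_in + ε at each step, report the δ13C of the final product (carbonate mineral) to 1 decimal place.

-25.8‰

step 1: δ ≈ -13.0 + (-5.4) = -18.4‰
step 2: δ ≈ -18.4 + (14.8) = -3.6‰
step 3: δ ≈ -3.6 + (-22.2) = -25.8‰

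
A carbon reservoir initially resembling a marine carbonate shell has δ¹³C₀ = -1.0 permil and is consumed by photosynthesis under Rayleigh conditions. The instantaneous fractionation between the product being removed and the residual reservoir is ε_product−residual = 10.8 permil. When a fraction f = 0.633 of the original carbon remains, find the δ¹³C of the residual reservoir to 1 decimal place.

Rayleigh residual: δ_res = (δ₀ + 1000)·f^(α−1) − 1000
α = ε/1000 + 1 = 1.01080, so α − 1 = 0.01080
f^(α−1) = 0.633^(0.01080) = 0.995073
δ_res = (-1.0 + 1000) × 0.995073 − 1000 = 994.078 − 1000 = -5.92 permil

-5.9 permil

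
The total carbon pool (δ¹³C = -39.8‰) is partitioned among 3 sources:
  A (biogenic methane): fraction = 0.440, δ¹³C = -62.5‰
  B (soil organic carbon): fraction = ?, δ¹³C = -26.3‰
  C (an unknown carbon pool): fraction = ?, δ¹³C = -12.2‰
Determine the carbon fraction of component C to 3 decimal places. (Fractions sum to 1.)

0.172

Let f_C and f_B be the unknown fractions; fractions sum to 1 so f_C + f_B = 0.560.
Mass balance: Σ fᵢ·δᵢ = δ_bulk ⇒ f_C·(-12.2) + f_B·(-26.3) = -39.8 − (-27.500) = -12.300
Substitute f_B = 0.560 − f_C:
f_C·(-12.2 − -26.3) = -12.300 − 0.560×(-26.3) = 2.428
f_C = 2.428 / 14.1 = 0.1722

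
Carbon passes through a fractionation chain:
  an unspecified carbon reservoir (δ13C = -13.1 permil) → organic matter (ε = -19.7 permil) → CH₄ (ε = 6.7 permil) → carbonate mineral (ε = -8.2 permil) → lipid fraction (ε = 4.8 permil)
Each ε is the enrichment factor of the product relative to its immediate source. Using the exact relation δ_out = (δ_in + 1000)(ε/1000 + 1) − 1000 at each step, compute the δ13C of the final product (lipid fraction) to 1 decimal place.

step 1: δ = (-13.10 + 1000)·(-19.7/1000 + 1) − 1000 = -32.54 permil
step 2: δ = (-32.54 + 1000)·(6.7/1000 + 1) − 1000 = -26.06 permil
step 3: δ = (-26.06 + 1000)·(-8.2/1000 + 1) − 1000 = -34.05 permil
step 4: δ = (-34.05 + 1000)·(4.8/1000 + 1) − 1000 = -29.41 permil

-29.4 permil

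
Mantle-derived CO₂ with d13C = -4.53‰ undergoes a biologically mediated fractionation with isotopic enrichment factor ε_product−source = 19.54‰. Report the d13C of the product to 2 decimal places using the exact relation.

14.92‰

Exactly, δ_product = (δ_source + 1000)·(ε/1000 + 1) − 1000.
δ_product = (-4.53 + 1000) × (19.54/1000 + 1) − 1000
δ_product = 14.921‰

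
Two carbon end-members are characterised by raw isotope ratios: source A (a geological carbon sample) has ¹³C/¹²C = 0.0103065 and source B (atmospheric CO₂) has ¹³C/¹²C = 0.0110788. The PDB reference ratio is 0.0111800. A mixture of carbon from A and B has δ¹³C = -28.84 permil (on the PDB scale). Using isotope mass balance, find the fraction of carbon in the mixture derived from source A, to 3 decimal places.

δ_A = (0.0103065/0.0111800 − 1)×1000 = (0.921869 − 1)×1000 = -78.131 permil
δ_B = (0.0110788/0.0111800 − 1)×1000 = (0.990948 − 1)×1000 = -9.052 permil
f_A = (δ_mix − δ_B)/(δ_A − δ_B) = (-28.84 − (-9.052))/(-78.131 − (-9.052))
f_A = -19.788 / -69.079 = 0.2865

0.286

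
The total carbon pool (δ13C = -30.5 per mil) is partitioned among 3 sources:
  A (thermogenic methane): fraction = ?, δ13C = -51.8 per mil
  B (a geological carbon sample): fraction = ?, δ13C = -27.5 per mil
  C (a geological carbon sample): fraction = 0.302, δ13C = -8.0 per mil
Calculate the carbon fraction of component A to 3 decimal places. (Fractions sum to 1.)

Let f_A and f_B be the unknown fractions; fractions sum to 1 so f_A + f_B = 0.698.
Mass balance: Σ fᵢ·δᵢ = δ_bulk ⇒ f_A·(-51.8) + f_B·(-27.5) = -30.5 − (-2.416) = -28.084
Substitute f_B = 0.698 − f_A:
f_A·(-51.8 − -27.5) = -28.084 − 0.698×(-27.5) = -8.889
f_A = -8.889 / -24.3 = 0.3658

0.366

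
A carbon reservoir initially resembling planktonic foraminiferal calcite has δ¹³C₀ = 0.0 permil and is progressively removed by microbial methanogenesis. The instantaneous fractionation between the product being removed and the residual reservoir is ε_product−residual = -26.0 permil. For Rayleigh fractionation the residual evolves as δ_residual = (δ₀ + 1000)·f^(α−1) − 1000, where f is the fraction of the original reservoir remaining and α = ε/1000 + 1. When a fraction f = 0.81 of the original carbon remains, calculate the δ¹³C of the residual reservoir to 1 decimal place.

Rayleigh residual: δ_res = (δ₀ + 1000)·f^(α−1) − 1000
α = ε/1000 + 1 = 0.97400, so α − 1 = -0.02600
f^(α−1) = 0.81^(-0.02600) = 1.005494
δ_res = (0.0 + 1000) × 1.005494 − 1000 = 1005.494 − 1000 = 5.49 permil

5.5 permil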